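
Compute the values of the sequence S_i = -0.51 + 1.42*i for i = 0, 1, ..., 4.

This is an arithmetic sequence.
i=0: S_0 = -0.51 + 1.42*0 = -0.51
i=1: S_1 = -0.51 + 1.42*1 = 0.91
i=2: S_2 = -0.51 + 1.42*2 = 2.33
i=3: S_3 = -0.51 + 1.42*3 = 3.75
i=4: S_4 = -0.51 + 1.42*4 = 5.17
The first 5 terms are: [-0.51, 0.91, 2.33, 3.75, 5.17]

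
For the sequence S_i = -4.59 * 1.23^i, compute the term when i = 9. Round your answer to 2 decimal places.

S_9 = -4.59 * 1.23^9 ≈ -4.59 * 6.4439 ≈ -29.58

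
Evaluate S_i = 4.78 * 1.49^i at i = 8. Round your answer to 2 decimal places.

S_8 = 4.78 * 1.49^8 ≈ 4.78 * 24.2935 ≈ 116.12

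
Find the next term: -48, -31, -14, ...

Differences: -31 - -48 = 17
This is an arithmetic sequence with common difference d = 17.
Next term = -14 + 17 = 3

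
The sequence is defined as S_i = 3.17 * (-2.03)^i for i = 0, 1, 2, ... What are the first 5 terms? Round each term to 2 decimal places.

This is a geometric sequence.
i=0: S_0 = 3.17 * (-2.03)^0 = 3.17
i=1: S_1 = 3.17 * (-2.03)^1 ≈ -6.44
i=2: S_2 = 3.17 * (-2.03)^2 ≈ 13.06
i=3: S_3 = 3.17 * (-2.03)^3 ≈ -26.52
i=4: S_4 = 3.17 * (-2.03)^4 ≈ 53.83
The first 5 terms are: [3.17, -6.44, 13.06, -26.52, 53.83]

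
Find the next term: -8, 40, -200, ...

Ratios: 40 / -8 = -5.0
This is a geometric sequence with common ratio r = -5.
Next term = -200 * -5 = 1000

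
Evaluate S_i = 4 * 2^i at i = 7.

S_7 = 4 * 2^7 = 4 * 128 = 512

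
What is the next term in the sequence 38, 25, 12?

Differences: 25 - 38 = -13
This is an arithmetic sequence with common difference d = -13.
Next term = 12 + -13 = -1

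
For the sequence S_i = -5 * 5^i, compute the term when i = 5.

S_5 = -5 * 5^5 = -5 * 3125 = -15625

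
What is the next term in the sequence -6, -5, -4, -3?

Differences: -5 - -6 = 1
This is an arithmetic sequence with common difference d = 1.
Next term = -3 + 1 = -2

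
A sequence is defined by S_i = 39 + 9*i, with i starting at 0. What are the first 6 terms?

This is an arithmetic sequence.
i=0: S_0 = 39 + 9*0 = 39
i=1: S_1 = 39 + 9*1 = 48
i=2: S_2 = 39 + 9*2 = 57
i=3: S_3 = 39 + 9*3 = 66
i=4: S_4 = 39 + 9*4 = 75
i=5: S_5 = 39 + 9*5 = 84
The first 6 terms are: [39, 48, 57, 66, 75, 84]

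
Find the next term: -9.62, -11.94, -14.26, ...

Differences: -11.94 - -9.62 = -2.32
This is an arithmetic sequence with common difference d = -2.32.
Next term = -14.26 + -2.32 = -16.58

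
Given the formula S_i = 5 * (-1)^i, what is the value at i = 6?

S_6 = 5 * (-1)^6 = 5 * 1 = 5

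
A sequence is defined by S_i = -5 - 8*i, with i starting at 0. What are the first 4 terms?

This is an arithmetic sequence.
i=0: S_0 = -5 + -8*0 = -5
i=1: S_1 = -5 + -8*1 = -13
i=2: S_2 = -5 + -8*2 = -21
i=3: S_3 = -5 + -8*3 = -29
The first 4 terms are: [-5, -13, -21, -29]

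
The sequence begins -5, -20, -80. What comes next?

Ratios: -20 / -5 = 4.0
This is a geometric sequence with common ratio r = 4.
Next term = -80 * 4 = -320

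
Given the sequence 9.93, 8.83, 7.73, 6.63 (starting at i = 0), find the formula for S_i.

Check differences: 8.83 - 9.93 = -1.1
7.73 - 8.83 = -1.1
Common difference d = -1.1.
First term a = 9.93.
Formula: S_i = 9.93 - 1.10*i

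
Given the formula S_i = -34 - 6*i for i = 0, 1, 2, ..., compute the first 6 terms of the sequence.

This is an arithmetic sequence.
i=0: S_0 = -34 + -6*0 = -34
i=1: S_1 = -34 + -6*1 = -40
i=2: S_2 = -34 + -6*2 = -46
i=3: S_3 = -34 + -6*3 = -52
i=4: S_4 = -34 + -6*4 = -58
i=5: S_5 = -34 + -6*5 = -64
The first 6 terms are: [-34, -40, -46, -52, -58, -64]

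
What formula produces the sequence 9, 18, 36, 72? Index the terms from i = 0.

Check ratios: 18 / 9 = 2.0
Common ratio r = 2.
First term a = 9.
Formula: S_i = 9 * 2^i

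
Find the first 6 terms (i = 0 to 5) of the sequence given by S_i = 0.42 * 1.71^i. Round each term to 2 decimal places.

This is a geometric sequence.
i=0: S_0 = 0.42 * 1.71^0 = 0.42
i=1: S_1 = 0.42 * 1.71^1 ≈ 0.72
i=2: S_2 = 0.42 * 1.71^2 ≈ 1.23
i=3: S_3 = 0.42 * 1.71^3 ≈ 2.1
i=4: S_4 = 0.42 * 1.71^4 ≈ 3.59
i=5: S_5 = 0.42 * 1.71^5 ≈ 6.14
The first 6 terms are: [0.42, 0.72, 1.23, 2.1, 3.59, 6.14]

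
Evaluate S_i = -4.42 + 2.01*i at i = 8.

S_8 = -4.42 + 2.01*8 = -4.42 + 16.08 = 11.66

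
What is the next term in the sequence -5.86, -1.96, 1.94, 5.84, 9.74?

Differences: -1.96 - -5.86 = 3.9
This is an arithmetic sequence with common difference d = 3.9.
Next term = 9.74 + 3.9 = 13.64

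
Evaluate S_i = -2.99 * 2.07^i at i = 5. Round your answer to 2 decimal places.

S_5 = -2.99 * 2.07^5 ≈ -2.99 * 38.006 ≈ -113.64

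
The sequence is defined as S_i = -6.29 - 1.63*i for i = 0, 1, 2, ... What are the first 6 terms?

This is an arithmetic sequence.
i=0: S_0 = -6.29 + -1.63*0 = -6.29
i=1: S_1 = -6.29 + -1.63*1 = -7.92
i=2: S_2 = -6.29 + -1.63*2 = -9.55
i=3: S_3 = -6.29 + -1.63*3 = -11.18
i=4: S_4 = -6.29 + -1.63*4 = -12.81
i=5: S_5 = -6.29 + -1.63*5 = -14.44
The first 6 terms are: [-6.29, -7.92, -9.55, -11.18, -12.81, -14.44]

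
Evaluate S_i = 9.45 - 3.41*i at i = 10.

S_10 = 9.45 + -3.41*10 = 9.45 + -34.1 = -24.65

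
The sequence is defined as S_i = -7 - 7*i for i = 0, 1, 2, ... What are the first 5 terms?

This is an arithmetic sequence.
i=0: S_0 = -7 + -7*0 = -7
i=1: S_1 = -7 + -7*1 = -14
i=2: S_2 = -7 + -7*2 = -21
i=3: S_3 = -7 + -7*3 = -28
i=4: S_4 = -7 + -7*4 = -35
The first 5 terms are: [-7, -14, -21, -28, -35]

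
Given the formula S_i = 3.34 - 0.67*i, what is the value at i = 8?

S_8 = 3.34 + -0.67*8 = 3.34 + -5.36 = -2.02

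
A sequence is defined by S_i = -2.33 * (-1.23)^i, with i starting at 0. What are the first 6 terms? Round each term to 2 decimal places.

This is a geometric sequence.
i=0: S_0 = -2.33 * (-1.23)^0 = -2.33
i=1: S_1 = -2.33 * (-1.23)^1 ≈ 2.87
i=2: S_2 = -2.33 * (-1.23)^2 ≈ -3.53
i=3: S_3 = -2.33 * (-1.23)^3 ≈ 4.34
i=4: S_4 = -2.33 * (-1.23)^4 ≈ -5.33
i=5: S_5 = -2.33 * (-1.23)^5 ≈ 6.56
The first 6 terms are: [-2.33, 2.87, -3.53, 4.34, -5.33, 6.56]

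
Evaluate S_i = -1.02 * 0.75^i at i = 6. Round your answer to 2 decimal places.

S_6 = -1.02 * 0.75^6 ≈ -1.02 * 0.178 ≈ -0.18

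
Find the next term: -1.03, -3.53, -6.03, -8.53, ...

Differences: -3.53 - -1.03 = -2.5
This is an arithmetic sequence with common difference d = -2.5.
Next term = -8.53 + -2.5 = -11.03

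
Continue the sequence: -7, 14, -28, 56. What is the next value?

Ratios: 14 / -7 = -2.0
This is a geometric sequence with common ratio r = -2.
Next term = 56 * -2 = -112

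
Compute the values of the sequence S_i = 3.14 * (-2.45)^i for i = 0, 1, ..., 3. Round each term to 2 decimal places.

This is a geometric sequence.
i=0: S_0 = 3.14 * (-2.45)^0 = 3.14
i=1: S_1 = 3.14 * (-2.45)^1 ≈ -7.69
i=2: S_2 = 3.14 * (-2.45)^2 ≈ 18.85
i=3: S_3 = 3.14 * (-2.45)^3 ≈ -46.18
The first 4 terms are: [3.14, -7.69, 18.85, -46.18]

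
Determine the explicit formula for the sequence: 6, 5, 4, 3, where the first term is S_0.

Check differences: 5 - 6 = -1
4 - 5 = -1
Common difference d = -1.
First term a = 6.
Formula: S_i = 6 - 1*i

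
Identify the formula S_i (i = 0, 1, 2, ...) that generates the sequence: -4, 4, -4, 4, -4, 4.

Check ratios: 4 / -4 = -1.0
Common ratio r = -1.
First term a = -4.
Formula: S_i = -4 * (-1)^i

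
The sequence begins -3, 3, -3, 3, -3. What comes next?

Ratios: 3 / -3 = -1.0
This is a geometric sequence with common ratio r = -1.
Next term = -3 * -1 = 3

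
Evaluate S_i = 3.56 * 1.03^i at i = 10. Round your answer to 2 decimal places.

S_10 = 3.56 * 1.03^10 ≈ 3.56 * 1.3439 ≈ 4.78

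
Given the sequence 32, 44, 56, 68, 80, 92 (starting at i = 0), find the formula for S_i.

Check differences: 44 - 32 = 12
56 - 44 = 12
Common difference d = 12.
First term a = 32.
Formula: S_i = 32 + 12*i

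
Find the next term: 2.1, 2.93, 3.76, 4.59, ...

Differences: 2.93 - 2.1 = 0.83
This is an arithmetic sequence with common difference d = 0.83.
Next term = 4.59 + 0.83 = 5.42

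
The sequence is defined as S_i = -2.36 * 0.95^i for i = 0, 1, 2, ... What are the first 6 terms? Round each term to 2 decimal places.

This is a geometric sequence.
i=0: S_0 = -2.36 * 0.95^0 = -2.36
i=1: S_1 = -2.36 * 0.95^1 ≈ -2.24
i=2: S_2 = -2.36 * 0.95^2 ≈ -2.13
i=3: S_3 = -2.36 * 0.95^3 ≈ -2.02
i=4: S_4 = -2.36 * 0.95^4 ≈ -1.92
i=5: S_5 = -2.36 * 0.95^5 ≈ -1.83
The first 6 terms are: [-2.36, -2.24, -2.13, -2.02, -1.92, -1.83]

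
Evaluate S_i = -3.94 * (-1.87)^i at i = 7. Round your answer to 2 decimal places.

S_7 = -3.94 * (-1.87)^7 ≈ -3.94 * -79.9634 ≈ 315.06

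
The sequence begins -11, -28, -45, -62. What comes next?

Differences: -28 - -11 = -17
This is an arithmetic sequence with common difference d = -17.
Next term = -62 + -17 = -79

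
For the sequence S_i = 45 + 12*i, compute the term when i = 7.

S_7 = 45 + 12*7 = 45 + 84 = 129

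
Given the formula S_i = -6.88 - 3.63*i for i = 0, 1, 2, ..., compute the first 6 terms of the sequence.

This is an arithmetic sequence.
i=0: S_0 = -6.88 + -3.63*0 = -6.88
i=1: S_1 = -6.88 + -3.63*1 = -10.51
i=2: S_2 = -6.88 + -3.63*2 = -14.14
i=3: S_3 = -6.88 + -3.63*3 = -17.77
i=4: S_4 = -6.88 + -3.63*4 = -21.4
i=5: S_5 = -6.88 + -3.63*5 = -25.03
The first 6 terms are: [-6.88, -10.51, -14.14, -17.77, -21.4, -25.03]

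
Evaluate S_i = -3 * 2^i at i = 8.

S_8 = -3 * 2^8 = -3 * 256 = -768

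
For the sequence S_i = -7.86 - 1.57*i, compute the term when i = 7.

S_7 = -7.86 + -1.57*7 = -7.86 + -10.99 = -18.85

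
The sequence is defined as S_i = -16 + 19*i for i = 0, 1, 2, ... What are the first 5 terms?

This is an arithmetic sequence.
i=0: S_0 = -16 + 19*0 = -16
i=1: S_1 = -16 + 19*1 = 3
i=2: S_2 = -16 + 19*2 = 22
i=3: S_3 = -16 + 19*3 = 41
i=4: S_4 = -16 + 19*4 = 60
The first 5 terms are: [-16, 3, 22, 41, 60]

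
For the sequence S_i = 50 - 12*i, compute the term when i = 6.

S_6 = 50 + -12*6 = 50 + -72 = -22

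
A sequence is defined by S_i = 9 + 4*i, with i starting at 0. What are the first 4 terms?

This is an arithmetic sequence.
i=0: S_0 = 9 + 4*0 = 9
i=1: S_1 = 9 + 4*1 = 13
i=2: S_2 = 9 + 4*2 = 17
i=3: S_3 = 9 + 4*3 = 21
The first 4 terms are: [9, 13, 17, 21]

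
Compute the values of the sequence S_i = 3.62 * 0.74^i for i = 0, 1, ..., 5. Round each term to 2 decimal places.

This is a geometric sequence.
i=0: S_0 = 3.62 * 0.74^0 = 3.62
i=1: S_1 = 3.62 * 0.74^1 ≈ 2.68
i=2: S_2 = 3.62 * 0.74^2 ≈ 1.98
i=3: S_3 = 3.62 * 0.74^3 ≈ 1.47
i=4: S_4 = 3.62 * 0.74^4 ≈ 1.09
i=5: S_5 = 3.62 * 0.74^5 ≈ 0.8
The first 6 terms are: [3.62, 2.68, 1.98, 1.47, 1.09, 0.8]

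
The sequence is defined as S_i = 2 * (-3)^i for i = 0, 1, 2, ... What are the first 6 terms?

This is a geometric sequence.
i=0: S_0 = 2 * (-3)^0 = 2
i=1: S_1 = 2 * (-3)^1 = -6
i=2: S_2 = 2 * (-3)^2 = 18
i=3: S_3 = 2 * (-3)^3 = -54
i=4: S_4 = 2 * (-3)^4 = 162
i=5: S_5 = 2 * (-3)^5 = -486
The first 6 terms are: [2, -6, 18, -54, 162, -486]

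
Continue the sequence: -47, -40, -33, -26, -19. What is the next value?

Differences: -40 - -47 = 7
This is an arithmetic sequence with common difference d = 7.
Next term = -19 + 7 = -12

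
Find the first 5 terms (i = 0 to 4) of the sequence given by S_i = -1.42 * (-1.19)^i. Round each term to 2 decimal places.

This is a geometric sequence.
i=0: S_0 = -1.42 * (-1.19)^0 = -1.42
i=1: S_1 = -1.42 * (-1.19)^1 ≈ 1.69
i=2: S_2 = -1.42 * (-1.19)^2 ≈ -2.01
i=3: S_3 = -1.42 * (-1.19)^3 ≈ 2.39
i=4: S_4 = -1.42 * (-1.19)^4 ≈ -2.85
The first 5 terms are: [-1.42, 1.69, -2.01, 2.39, -2.85]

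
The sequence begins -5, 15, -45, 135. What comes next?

Ratios: 15 / -5 = -3.0
This is a geometric sequence with common ratio r = -3.
Next term = 135 * -3 = -405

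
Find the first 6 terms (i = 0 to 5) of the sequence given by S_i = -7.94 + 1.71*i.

This is an arithmetic sequence.
i=0: S_0 = -7.94 + 1.71*0 = -7.94
i=1: S_1 = -7.94 + 1.71*1 = -6.23
i=2: S_2 = -7.94 + 1.71*2 = -4.52
i=3: S_3 = -7.94 + 1.71*3 = -2.81
i=4: S_4 = -7.94 + 1.71*4 = -1.1
i=5: S_5 = -7.94 + 1.71*5 = 0.61
The first 6 terms are: [-7.94, -6.23, -4.52, -2.81, -1.1, 0.61]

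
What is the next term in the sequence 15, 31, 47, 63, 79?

Differences: 31 - 15 = 16
This is an arithmetic sequence with common difference d = 16.
Next term = 79 + 16 = 95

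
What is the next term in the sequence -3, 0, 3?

Differences: 0 - -3 = 3
This is an arithmetic sequence with common difference d = 3.
Next term = 3 + 3 = 6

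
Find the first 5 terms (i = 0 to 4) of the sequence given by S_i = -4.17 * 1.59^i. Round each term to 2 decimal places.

This is a geometric sequence.
i=0: S_0 = -4.17 * 1.59^0 = -4.17
i=1: S_1 = -4.17 * 1.59^1 ≈ -6.63
i=2: S_2 = -4.17 * 1.59^2 ≈ -10.54
i=3: S_3 = -4.17 * 1.59^3 ≈ -16.76
i=4: S_4 = -4.17 * 1.59^4 ≈ -26.65
The first 5 terms are: [-4.17, -6.63, -10.54, -16.76, -26.65]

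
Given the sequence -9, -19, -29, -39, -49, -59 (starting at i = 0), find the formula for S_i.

Check differences: -19 - -9 = -10
-29 - -19 = -10
Common difference d = -10.
First term a = -9.
Formula: S_i = -9 - 10*i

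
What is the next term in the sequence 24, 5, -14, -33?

Differences: 5 - 24 = -19
This is an arithmetic sequence with common difference d = -19.
Next term = -33 + -19 = -52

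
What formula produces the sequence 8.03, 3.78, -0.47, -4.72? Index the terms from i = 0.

Check differences: 3.78 - 8.03 = -4.25
-0.47 - 3.78 = -4.25
Common difference d = -4.25.
First term a = 8.03.
Formula: S_i = 8.03 - 4.25*i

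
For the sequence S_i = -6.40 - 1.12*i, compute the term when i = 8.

S_8 = -6.4 + -1.12*8 = -6.4 + -8.96 = -15.36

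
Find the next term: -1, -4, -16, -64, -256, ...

Ratios: -4 / -1 = 4.0
This is a geometric sequence with common ratio r = 4.
Next term = -256 * 4 = -1024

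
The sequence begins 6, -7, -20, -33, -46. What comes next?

Differences: -7 - 6 = -13
This is an arithmetic sequence with common difference d = -13.
Next term = -46 + -13 = -59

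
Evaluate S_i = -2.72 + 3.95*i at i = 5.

S_5 = -2.72 + 3.95*5 = -2.72 + 19.75 = 17.03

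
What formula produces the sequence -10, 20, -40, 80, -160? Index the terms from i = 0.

Check ratios: 20 / -10 = -2.0
Common ratio r = -2.
First term a = -10.
Formula: S_i = -10 * (-2)^i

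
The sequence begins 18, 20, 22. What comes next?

Differences: 20 - 18 = 2
This is an arithmetic sequence with common difference d = 2.
Next term = 22 + 2 = 24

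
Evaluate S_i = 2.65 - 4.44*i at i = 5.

S_5 = 2.65 + -4.44*5 = 2.65 + -22.2 = -19.55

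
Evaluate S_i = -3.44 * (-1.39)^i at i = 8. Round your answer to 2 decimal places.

S_8 = -3.44 * (-1.39)^8 ≈ -3.44 * 13.9354 ≈ -47.94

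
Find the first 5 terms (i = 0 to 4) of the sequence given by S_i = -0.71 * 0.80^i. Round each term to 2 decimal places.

This is a geometric sequence.
i=0: S_0 = -0.71 * 0.8^0 = -0.71
i=1: S_1 = -0.71 * 0.8^1 ≈ -0.57
i=2: S_2 = -0.71 * 0.8^2 ≈ -0.45
i=3: S_3 = -0.71 * 0.8^3 ≈ -0.36
i=4: S_4 = -0.71 * 0.8^4 ≈ -0.29
The first 5 terms are: [-0.71, -0.57, -0.45, -0.36, -0.29]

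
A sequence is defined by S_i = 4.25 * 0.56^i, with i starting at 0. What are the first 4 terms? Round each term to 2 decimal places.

This is a geometric sequence.
i=0: S_0 = 4.25 * 0.56^0 = 4.25
i=1: S_1 = 4.25 * 0.56^1 = 2.38
i=2: S_2 = 4.25 * 0.56^2 ≈ 1.33
i=3: S_3 = 4.25 * 0.56^3 ≈ 0.75
The first 4 terms are: [4.25, 2.38, 1.33, 0.75]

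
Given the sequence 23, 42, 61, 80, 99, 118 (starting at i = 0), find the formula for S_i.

Check differences: 42 - 23 = 19
61 - 42 = 19
Common difference d = 19.
First term a = 23.
Formula: S_i = 23 + 19*i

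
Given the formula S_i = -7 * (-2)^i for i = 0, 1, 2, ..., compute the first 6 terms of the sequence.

This is a geometric sequence.
i=0: S_0 = -7 * (-2)^0 = -7
i=1: S_1 = -7 * (-2)^1 = 14
i=2: S_2 = -7 * (-2)^2 = -28
i=3: S_3 = -7 * (-2)^3 = 56
i=4: S_4 = -7 * (-2)^4 = -112
i=5: S_5 = -7 * (-2)^5 = 224
The first 6 terms are: [-7, 14, -28, 56, -112, 224]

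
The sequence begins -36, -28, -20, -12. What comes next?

Differences: -28 - -36 = 8
This is an arithmetic sequence with common difference d = 8.
Next term = -12 + 8 = -4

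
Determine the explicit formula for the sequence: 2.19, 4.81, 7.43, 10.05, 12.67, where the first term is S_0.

Check differences: 4.81 - 2.19 = 2.62
7.43 - 4.81 = 2.62
Common difference d = 2.62.
First term a = 2.19.
Formula: S_i = 2.19 + 2.62*i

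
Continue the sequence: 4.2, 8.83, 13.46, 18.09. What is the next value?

Differences: 8.83 - 4.2 = 4.63
This is an arithmetic sequence with common difference d = 4.63.
Next term = 18.09 + 4.63 = 22.72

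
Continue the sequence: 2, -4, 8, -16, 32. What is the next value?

Ratios: -4 / 2 = -2.0
This is a geometric sequence with common ratio r = -2.
Next term = 32 * -2 = -64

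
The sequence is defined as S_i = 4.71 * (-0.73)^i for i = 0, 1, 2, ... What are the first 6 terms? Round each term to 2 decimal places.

This is a geometric sequence.
i=0: S_0 = 4.71 * (-0.73)^0 = 4.71
i=1: S_1 = 4.71 * (-0.73)^1 ≈ -3.44
i=2: S_2 = 4.71 * (-0.73)^2 ≈ 2.51
i=3: S_3 = 4.71 * (-0.73)^3 ≈ -1.83
i=4: S_4 = 4.71 * (-0.73)^4 ≈ 1.34
i=5: S_5 = 4.71 * (-0.73)^5 ≈ -0.98
The first 6 terms are: [4.71, -3.44, 2.51, -1.83, 1.34, -0.98]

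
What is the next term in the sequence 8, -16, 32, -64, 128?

Ratios: -16 / 8 = -2.0
This is a geometric sequence with common ratio r = -2.
Next term = 128 * -2 = -256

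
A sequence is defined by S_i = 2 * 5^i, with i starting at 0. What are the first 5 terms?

This is a geometric sequence.
i=0: S_0 = 2 * 5^0 = 2
i=1: S_1 = 2 * 5^1 = 10
i=2: S_2 = 2 * 5^2 = 50
i=3: S_3 = 2 * 5^3 = 250
i=4: S_4 = 2 * 5^4 = 1250
The first 5 terms are: [2, 10, 50, 250, 1250]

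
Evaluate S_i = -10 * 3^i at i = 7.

S_7 = -10 * 3^7 = -10 * 2187 = -21870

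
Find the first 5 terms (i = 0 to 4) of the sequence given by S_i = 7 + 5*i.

This is an arithmetic sequence.
i=0: S_0 = 7 + 5*0 = 7
i=1: S_1 = 7 + 5*1 = 12
i=2: S_2 = 7 + 5*2 = 17
i=3: S_3 = 7 + 5*3 = 22
i=4: S_4 = 7 + 5*4 = 27
The first 5 terms are: [7, 12, 17, 22, 27]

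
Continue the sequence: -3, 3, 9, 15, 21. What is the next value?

Differences: 3 - -3 = 6
This is an arithmetic sequence with common difference d = 6.
Next term = 21 + 6 = 27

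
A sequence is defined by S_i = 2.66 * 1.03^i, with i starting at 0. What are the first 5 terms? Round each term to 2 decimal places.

This is a geometric sequence.
i=0: S_0 = 2.66 * 1.03^0 = 2.66
i=1: S_1 = 2.66 * 1.03^1 ≈ 2.74
i=2: S_2 = 2.66 * 1.03^2 ≈ 2.82
i=3: S_3 = 2.66 * 1.03^3 ≈ 2.91
i=4: S_4 = 2.66 * 1.03^4 ≈ 2.99
The first 5 terms are: [2.66, 2.74, 2.82, 2.91, 2.99]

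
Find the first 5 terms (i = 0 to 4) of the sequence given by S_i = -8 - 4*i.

This is an arithmetic sequence.
i=0: S_0 = -8 + -4*0 = -8
i=1: S_1 = -8 + -4*1 = -12
i=2: S_2 = -8 + -4*2 = -16
i=3: S_3 = -8 + -4*3 = -20
i=4: S_4 = -8 + -4*4 = -24
The first 5 terms are: [-8, -12, -16, -20, -24]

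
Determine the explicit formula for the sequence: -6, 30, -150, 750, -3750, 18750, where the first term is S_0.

Check ratios: 30 / -6 = -5.0
Common ratio r = -5.
First term a = -6.
Formula: S_i = -6 * (-5)^i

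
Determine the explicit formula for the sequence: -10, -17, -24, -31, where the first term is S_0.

Check differences: -17 - -10 = -7
-24 - -17 = -7
Common difference d = -7.
First term a = -10.
Formula: S_i = -10 - 7*i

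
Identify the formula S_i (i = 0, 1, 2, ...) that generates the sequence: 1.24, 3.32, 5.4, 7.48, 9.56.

Check differences: 3.32 - 1.24 = 2.08
5.4 - 3.32 = 2.08
Common difference d = 2.08.
First term a = 1.24.
Formula: S_i = 1.24 + 2.08*i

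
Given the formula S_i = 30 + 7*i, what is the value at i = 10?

S_10 = 30 + 7*10 = 30 + 70 = 100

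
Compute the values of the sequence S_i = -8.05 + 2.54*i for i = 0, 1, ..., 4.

This is an arithmetic sequence.
i=0: S_0 = -8.05 + 2.54*0 = -8.05
i=1: S_1 = -8.05 + 2.54*1 = -5.51
i=2: S_2 = -8.05 + 2.54*2 = -2.97
i=3: S_3 = -8.05 + 2.54*3 = -0.43
i=4: S_4 = -8.05 + 2.54*4 = 2.11
The first 5 terms are: [-8.05, -5.51, -2.97, -0.43, 2.11]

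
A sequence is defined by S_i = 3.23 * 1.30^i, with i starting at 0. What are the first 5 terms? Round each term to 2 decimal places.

This is a geometric sequence.
i=0: S_0 = 3.23 * 1.3^0 = 3.23
i=1: S_1 = 3.23 * 1.3^1 ≈ 4.2
i=2: S_2 = 3.23 * 1.3^2 ≈ 5.46
i=3: S_3 = 3.23 * 1.3^3 ≈ 7.1
i=4: S_4 = 3.23 * 1.3^4 ≈ 9.23
The first 5 terms are: [3.23, 4.2, 5.46, 7.1, 9.23]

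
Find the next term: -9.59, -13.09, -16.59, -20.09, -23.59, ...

Differences: -13.09 - -9.59 = -3.5
This is an arithmetic sequence with common difference d = -3.5.
Next term = -23.59 + -3.5 = -27.09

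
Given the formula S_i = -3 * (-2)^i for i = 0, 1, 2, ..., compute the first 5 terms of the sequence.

This is a geometric sequence.
i=0: S_0 = -3 * (-2)^0 = -3
i=1: S_1 = -3 * (-2)^1 = 6
i=2: S_2 = -3 * (-2)^2 = -12
i=3: S_3 = -3 * (-2)^3 = 24
i=4: S_4 = -3 * (-2)^4 = -48
The first 5 terms are: [-3, 6, -12, 24, -48]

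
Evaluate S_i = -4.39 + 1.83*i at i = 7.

S_7 = -4.39 + 1.83*7 = -4.39 + 12.81 = 8.42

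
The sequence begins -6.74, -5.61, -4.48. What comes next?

Differences: -5.61 - -6.74 = 1.13
This is an arithmetic sequence with common difference d = 1.13.
Next term = -4.48 + 1.13 = -3.35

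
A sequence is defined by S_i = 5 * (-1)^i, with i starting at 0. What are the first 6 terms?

This is a geometric sequence.
i=0: S_0 = 5 * (-1)^0 = 5
i=1: S_1 = 5 * (-1)^1 = -5
i=2: S_2 = 5 * (-1)^2 = 5
i=3: S_3 = 5 * (-1)^3 = -5
i=4: S_4 = 5 * (-1)^4 = 5
i=5: S_5 = 5 * (-1)^5 = -5
The first 6 terms are: [5, -5, 5, -5, 5, -5]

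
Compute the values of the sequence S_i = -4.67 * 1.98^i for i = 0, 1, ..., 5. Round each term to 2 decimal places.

This is a geometric sequence.
i=0: S_0 = -4.67 * 1.98^0 = -4.67
i=1: S_1 = -4.67 * 1.98^1 ≈ -9.25
i=2: S_2 = -4.67 * 1.98^2 ≈ -18.31
i=3: S_3 = -4.67 * 1.98^3 ≈ -36.25
i=4: S_4 = -4.67 * 1.98^4 ≈ -71.78
i=5: S_5 = -4.67 * 1.98^5 ≈ -142.12
The first 6 terms are: [-4.67, -9.25, -18.31, -36.25, -71.78, -142.12]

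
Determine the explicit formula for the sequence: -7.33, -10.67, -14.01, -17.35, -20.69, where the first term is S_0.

Check differences: -10.67 - -7.33 = -3.34
-14.01 - -10.67 = -3.34
Common difference d = -3.34.
First term a = -7.33.
Formula: S_i = -7.33 - 3.34*i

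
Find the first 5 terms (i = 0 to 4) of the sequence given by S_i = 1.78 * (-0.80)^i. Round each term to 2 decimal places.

This is a geometric sequence.
i=0: S_0 = 1.78 * (-0.8)^0 = 1.78
i=1: S_1 = 1.78 * (-0.8)^1 ≈ -1.42
i=2: S_2 = 1.78 * (-0.8)^2 ≈ 1.14
i=3: S_3 = 1.78 * (-0.8)^3 ≈ -0.91
i=4: S_4 = 1.78 * (-0.8)^4 ≈ 0.73
The first 5 terms are: [1.78, -1.42, 1.14, -0.91, 0.73]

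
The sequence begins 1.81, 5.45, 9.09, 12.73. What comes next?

Differences: 5.45 - 1.81 = 3.64
This is an arithmetic sequence with common difference d = 3.64.
Next term = 12.73 + 3.64 = 16.37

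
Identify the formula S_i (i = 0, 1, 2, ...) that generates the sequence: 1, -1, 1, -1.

Check ratios: -1 / 1 = -1.0
Common ratio r = -1.
First term a = 1.
Formula: S_i = 1 * (-1)^i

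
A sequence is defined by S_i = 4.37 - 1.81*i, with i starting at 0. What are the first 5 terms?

This is an arithmetic sequence.
i=0: S_0 = 4.37 + -1.81*0 = 4.37
i=1: S_1 = 4.37 + -1.81*1 = 2.56
i=2: S_2 = 4.37 + -1.81*2 = 0.75
i=3: S_3 = 4.37 + -1.81*3 = -1.06
i=4: S_4 = 4.37 + -1.81*4 = -2.87
The first 5 terms are: [4.37, 2.56, 0.75, -1.06, -2.87]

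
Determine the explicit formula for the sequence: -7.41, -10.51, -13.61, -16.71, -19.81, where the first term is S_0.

Check differences: -10.51 - -7.41 = -3.1
-13.61 - -10.51 = -3.1
Common difference d = -3.1.
First term a = -7.41.
Formula: S_i = -7.41 - 3.10*i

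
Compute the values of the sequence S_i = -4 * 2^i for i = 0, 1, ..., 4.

This is a geometric sequence.
i=0: S_0 = -4 * 2^0 = -4
i=1: S_1 = -4 * 2^1 = -8
i=2: S_2 = -4 * 2^2 = -16
i=3: S_3 = -4 * 2^3 = -32
i=4: S_4 = -4 * 2^4 = -64
The first 5 terms are: [-4, -8, -16, -32, -64]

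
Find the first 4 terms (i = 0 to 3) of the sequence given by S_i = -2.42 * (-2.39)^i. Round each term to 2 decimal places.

This is a geometric sequence.
i=0: S_0 = -2.42 * (-2.39)^0 = -2.42
i=1: S_1 = -2.42 * (-2.39)^1 ≈ 5.78
i=2: S_2 = -2.42 * (-2.39)^2 ≈ -13.82
i=3: S_3 = -2.42 * (-2.39)^3 ≈ 33.04
The first 4 terms are: [-2.42, 5.78, -13.82, 33.04]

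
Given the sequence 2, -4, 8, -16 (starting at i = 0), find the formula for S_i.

Check ratios: -4 / 2 = -2.0
Common ratio r = -2.
First term a = 2.
Formula: S_i = 2 * (-2)^i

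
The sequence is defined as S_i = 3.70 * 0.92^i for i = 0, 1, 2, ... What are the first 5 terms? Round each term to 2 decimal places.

This is a geometric sequence.
i=0: S_0 = 3.7 * 0.92^0 = 3.7
i=1: S_1 = 3.7 * 0.92^1 ≈ 3.4
i=2: S_2 = 3.7 * 0.92^2 ≈ 3.13
i=3: S_3 = 3.7 * 0.92^3 ≈ 2.88
i=4: S_4 = 3.7 * 0.92^4 ≈ 2.65
The first 5 terms are: [3.7, 3.4, 3.13, 2.88, 2.65]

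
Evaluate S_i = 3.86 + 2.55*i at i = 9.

S_9 = 3.86 + 2.55*9 = 3.86 + 22.95 = 26.81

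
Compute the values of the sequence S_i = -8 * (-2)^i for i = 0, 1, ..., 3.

This is a geometric sequence.
i=0: S_0 = -8 * (-2)^0 = -8
i=1: S_1 = -8 * (-2)^1 = 16
i=2: S_2 = -8 * (-2)^2 = -32
i=3: S_3 = -8 * (-2)^3 = 64
The first 4 terms are: [-8, 16, -32, 64]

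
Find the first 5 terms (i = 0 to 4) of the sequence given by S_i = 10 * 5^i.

This is a geometric sequence.
i=0: S_0 = 10 * 5^0 = 10
i=1: S_1 = 10 * 5^1 = 50
i=2: S_2 = 10 * 5^2 = 250
i=3: S_3 = 10 * 5^3 = 1250
i=4: S_4 = 10 * 5^4 = 6250
The first 5 terms are: [10, 50, 250, 1250, 6250]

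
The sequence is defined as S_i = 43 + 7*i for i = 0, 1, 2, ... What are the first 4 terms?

This is an arithmetic sequence.
i=0: S_0 = 43 + 7*0 = 43
i=1: S_1 = 43 + 7*1 = 50
i=2: S_2 = 43 + 7*2 = 57
i=3: S_3 = 43 + 7*3 = 64
The first 4 terms are: [43, 50, 57, 64]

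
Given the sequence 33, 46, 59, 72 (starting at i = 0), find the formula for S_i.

Check differences: 46 - 33 = 13
59 - 46 = 13
Common difference d = 13.
First term a = 33.
Formula: S_i = 33 + 13*i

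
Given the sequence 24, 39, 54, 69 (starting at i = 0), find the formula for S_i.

Check differences: 39 - 24 = 15
54 - 39 = 15
Common difference d = 15.
First term a = 24.
Formula: S_i = 24 + 15*i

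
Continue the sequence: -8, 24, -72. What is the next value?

Ratios: 24 / -8 = -3.0
This is a geometric sequence with common ratio r = -3.
Next term = -72 * -3 = 216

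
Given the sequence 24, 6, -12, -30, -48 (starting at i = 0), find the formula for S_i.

Check differences: 6 - 24 = -18
-12 - 6 = -18
Common difference d = -18.
First term a = 24.
Formula: S_i = 24 - 18*i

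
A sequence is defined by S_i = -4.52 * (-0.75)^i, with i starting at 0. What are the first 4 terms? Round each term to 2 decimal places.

This is a geometric sequence.
i=0: S_0 = -4.52 * (-0.75)^0 = -4.52
i=1: S_1 = -4.52 * (-0.75)^1 = 3.39
i=2: S_2 = -4.52 * (-0.75)^2 ≈ -2.54
i=3: S_3 = -4.52 * (-0.75)^3 ≈ 1.91
The first 4 terms are: [-4.52, 3.39, -2.54, 1.91]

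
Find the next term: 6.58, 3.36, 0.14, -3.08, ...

Differences: 3.36 - 6.58 = -3.22
This is an arithmetic sequence with common difference d = -3.22.
Next term = -3.08 + -3.22 = -6.3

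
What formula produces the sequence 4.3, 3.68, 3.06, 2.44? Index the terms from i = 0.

Check differences: 3.68 - 4.3 = -0.62
3.06 - 3.68 = -0.62
Common difference d = -0.62.
First term a = 4.3.
Formula: S_i = 4.30 - 0.62*i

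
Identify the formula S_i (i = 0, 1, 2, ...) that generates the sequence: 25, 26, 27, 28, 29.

Check differences: 26 - 25 = 1
27 - 26 = 1
Common difference d = 1.
First term a = 25.
Formula: S_i = 25 + 1*i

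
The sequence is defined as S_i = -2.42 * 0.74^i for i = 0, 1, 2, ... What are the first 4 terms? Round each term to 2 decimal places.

This is a geometric sequence.
i=0: S_0 = -2.42 * 0.74^0 = -2.42
i=1: S_1 = -2.42 * 0.74^1 ≈ -1.79
i=2: S_2 = -2.42 * 0.74^2 ≈ -1.33
i=3: S_3 = -2.42 * 0.74^3 ≈ -0.98
The first 4 terms are: [-2.42, -1.79, -1.33, -0.98]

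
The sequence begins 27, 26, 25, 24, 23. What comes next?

Differences: 26 - 27 = -1
This is an arithmetic sequence with common difference d = -1.
Next term = 23 + -1 = 22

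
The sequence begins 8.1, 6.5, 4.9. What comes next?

Differences: 6.5 - 8.1 = -1.6
This is an arithmetic sequence with common difference d = -1.6.
Next term = 4.9 + -1.6 = 3.3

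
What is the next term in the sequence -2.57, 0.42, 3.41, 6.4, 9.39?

Differences: 0.42 - -2.57 = 2.99
This is an arithmetic sequence with common difference d = 2.99.
Next term = 9.39 + 2.99 = 12.38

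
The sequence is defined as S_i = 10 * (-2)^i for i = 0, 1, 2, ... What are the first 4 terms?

This is a geometric sequence.
i=0: S_0 = 10 * (-2)^0 = 10
i=1: S_1 = 10 * (-2)^1 = -20
i=2: S_2 = 10 * (-2)^2 = 40
i=3: S_3 = 10 * (-2)^3 = -80
The first 4 terms are: [10, -20, 40, -80]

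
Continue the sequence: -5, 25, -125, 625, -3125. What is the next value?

Ratios: 25 / -5 = -5.0
This is a geometric sequence with common ratio r = -5.
Next term = -3125 * -5 = 15625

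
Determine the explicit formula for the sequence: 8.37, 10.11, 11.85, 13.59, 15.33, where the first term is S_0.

Check differences: 10.11 - 8.37 = 1.74
11.85 - 10.11 = 1.74
Common difference d = 1.74.
First term a = 8.37.
Formula: S_i = 8.37 + 1.74*i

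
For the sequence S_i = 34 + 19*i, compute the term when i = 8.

S_8 = 34 + 19*8 = 34 + 152 = 186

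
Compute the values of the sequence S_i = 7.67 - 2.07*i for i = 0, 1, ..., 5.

This is an arithmetic sequence.
i=0: S_0 = 7.67 + -2.07*0 = 7.67
i=1: S_1 = 7.67 + -2.07*1 = 5.6
i=2: S_2 = 7.67 + -2.07*2 = 3.53
i=3: S_3 = 7.67 + -2.07*3 = 1.46
i=4: S_4 = 7.67 + -2.07*4 = -0.61
i=5: S_5 = 7.67 + -2.07*5 = -2.68
The first 6 terms are: [7.67, 5.6, 3.53, 1.46, -0.61, -2.68]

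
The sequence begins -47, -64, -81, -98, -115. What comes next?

Differences: -64 - -47 = -17
This is an arithmetic sequence with common difference d = -17.
Next term = -115 + -17 = -132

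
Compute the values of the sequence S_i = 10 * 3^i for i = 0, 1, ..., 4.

This is a geometric sequence.
i=0: S_0 = 10 * 3^0 = 10
i=1: S_1 = 10 * 3^1 = 30
i=2: S_2 = 10 * 3^2 = 90
i=3: S_3 = 10 * 3^3 = 270
i=4: S_4 = 10 * 3^4 = 810
The first 5 terms are: [10, 30, 90, 270, 810]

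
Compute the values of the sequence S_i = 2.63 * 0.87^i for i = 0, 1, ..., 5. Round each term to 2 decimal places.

This is a geometric sequence.
i=0: S_0 = 2.63 * 0.87^0 = 2.63
i=1: S_1 = 2.63 * 0.87^1 ≈ 2.29
i=2: S_2 = 2.63 * 0.87^2 ≈ 1.99
i=3: S_3 = 2.63 * 0.87^3 ≈ 1.73
i=4: S_4 = 2.63 * 0.87^4 ≈ 1.51
i=5: S_5 = 2.63 * 0.87^5 ≈ 1.31
The first 6 terms are: [2.63, 2.29, 1.99, 1.73, 1.51, 1.31]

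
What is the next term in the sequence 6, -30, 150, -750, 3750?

Ratios: -30 / 6 = -5.0
This is a geometric sequence with common ratio r = -5.
Next term = 3750 * -5 = -18750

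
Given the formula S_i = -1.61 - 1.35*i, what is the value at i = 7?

S_7 = -1.61 + -1.35*7 = -1.61 + -9.45 = -11.06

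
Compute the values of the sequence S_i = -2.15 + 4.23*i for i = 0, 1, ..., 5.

This is an arithmetic sequence.
i=0: S_0 = -2.15 + 4.23*0 = -2.15
i=1: S_1 = -2.15 + 4.23*1 = 2.08
i=2: S_2 = -2.15 + 4.23*2 = 6.31
i=3: S_3 = -2.15 + 4.23*3 = 10.54
i=4: S_4 = -2.15 + 4.23*4 = 14.77
i=5: S_5 = -2.15 + 4.23*5 = 19.0
The first 6 terms are: [-2.15, 2.08, 6.31, 10.54, 14.77, 19.0]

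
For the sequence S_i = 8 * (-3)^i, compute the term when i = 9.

S_9 = 8 * (-3)^9 = 8 * -19683 = -157464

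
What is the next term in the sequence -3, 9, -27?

Ratios: 9 / -3 = -3.0
This is a geometric sequence with common ratio r = -3.
Next term = -27 * -3 = 81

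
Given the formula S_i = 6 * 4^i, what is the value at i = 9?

S_9 = 6 * 4^9 = 6 * 262144 = 1572864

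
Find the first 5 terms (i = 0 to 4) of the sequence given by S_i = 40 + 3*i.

This is an arithmetic sequence.
i=0: S_0 = 40 + 3*0 = 40
i=1: S_1 = 40 + 3*1 = 43
i=2: S_2 = 40 + 3*2 = 46
i=3: S_3 = 40 + 3*3 = 49
i=4: S_4 = 40 + 3*4 = 52
The first 5 terms are: [40, 43, 46, 49, 52]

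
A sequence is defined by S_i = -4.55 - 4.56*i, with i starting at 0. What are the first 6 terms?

This is an arithmetic sequence.
i=0: S_0 = -4.55 + -4.56*0 = -4.55
i=1: S_1 = -4.55 + -4.56*1 = -9.11
i=2: S_2 = -4.55 + -4.56*2 = -13.67
i=3: S_3 = -4.55 + -4.56*3 = -18.23
i=4: S_4 = -4.55 + -4.56*4 = -22.79
i=5: S_5 = -4.55 + -4.56*5 = -27.35
The first 6 terms are: [-4.55, -9.11, -13.67, -18.23, -22.79, -27.35]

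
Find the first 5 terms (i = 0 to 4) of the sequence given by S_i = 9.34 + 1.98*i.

This is an arithmetic sequence.
i=0: S_0 = 9.34 + 1.98*0 = 9.34
i=1: S_1 = 9.34 + 1.98*1 = 11.32
i=2: S_2 = 9.34 + 1.98*2 = 13.3
i=3: S_3 = 9.34 + 1.98*3 = 15.28
i=4: S_4 = 9.34 + 1.98*4 = 17.26
The first 5 terms are: [9.34, 11.32, 13.3, 15.28, 17.26]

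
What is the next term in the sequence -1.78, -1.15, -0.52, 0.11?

Differences: -1.15 - -1.78 = 0.63
This is an arithmetic sequence with common difference d = 0.63.
Next term = 0.11 + 0.63 = 0.74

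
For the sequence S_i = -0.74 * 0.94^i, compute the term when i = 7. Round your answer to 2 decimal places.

S_7 = -0.74 * 0.94^7 ≈ -0.74 * 0.6485 ≈ -0.48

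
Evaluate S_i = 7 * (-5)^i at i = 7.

S_7 = 7 * (-5)^7 = 7 * -78125 = -546875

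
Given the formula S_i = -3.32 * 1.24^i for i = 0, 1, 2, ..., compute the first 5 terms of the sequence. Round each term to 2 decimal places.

This is a geometric sequence.
i=0: S_0 = -3.32 * 1.24^0 = -3.32
i=1: S_1 = -3.32 * 1.24^1 ≈ -4.12
i=2: S_2 = -3.32 * 1.24^2 ≈ -5.1
i=3: S_3 = -3.32 * 1.24^3 ≈ -6.33
i=4: S_4 = -3.32 * 1.24^4 ≈ -7.85
The first 5 terms are: [-3.32, -4.12, -5.1, -6.33, -7.85]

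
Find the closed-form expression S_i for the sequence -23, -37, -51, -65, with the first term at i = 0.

Check differences: -37 - -23 = -14
-51 - -37 = -14
Common difference d = -14.
First term a = -23.
Formula: S_i = -23 - 14*i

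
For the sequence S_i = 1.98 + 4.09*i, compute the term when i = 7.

S_7 = 1.98 + 4.09*7 = 1.98 + 28.63 = 30.61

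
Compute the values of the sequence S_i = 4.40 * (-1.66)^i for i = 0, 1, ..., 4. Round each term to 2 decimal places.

This is a geometric sequence.
i=0: S_0 = 4.4 * (-1.66)^0 = 4.4
i=1: S_1 = 4.4 * (-1.66)^1 ≈ -7.3
i=2: S_2 = 4.4 * (-1.66)^2 ≈ 12.12
i=3: S_3 = 4.4 * (-1.66)^3 ≈ -20.13
i=4: S_4 = 4.4 * (-1.66)^4 ≈ 33.41
The first 5 terms are: [4.4, -7.3, 12.12, -20.13, 33.41]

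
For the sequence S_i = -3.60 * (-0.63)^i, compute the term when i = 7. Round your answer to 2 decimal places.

S_7 = -3.6 * (-0.63)^7 ≈ -3.6 * -0.0394 ≈ 0.14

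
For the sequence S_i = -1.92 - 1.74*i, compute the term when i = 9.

S_9 = -1.92 + -1.74*9 = -1.92 + -15.66 = -17.58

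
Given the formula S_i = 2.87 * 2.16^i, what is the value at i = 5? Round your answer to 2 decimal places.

S_5 = 2.87 * 2.16^5 ≈ 2.87 * 47.0185 ≈ 134.94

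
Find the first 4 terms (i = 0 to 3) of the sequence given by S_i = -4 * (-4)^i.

This is a geometric sequence.
i=0: S_0 = -4 * (-4)^0 = -4
i=1: S_1 = -4 * (-4)^1 = 16
i=2: S_2 = -4 * (-4)^2 = -64
i=3: S_3 = -4 * (-4)^3 = 256
The first 4 terms are: [-4, 16, -64, 256]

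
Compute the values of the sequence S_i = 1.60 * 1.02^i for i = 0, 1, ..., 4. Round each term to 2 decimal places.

This is a geometric sequence.
i=0: S_0 = 1.6 * 1.02^0 = 1.6
i=1: S_1 = 1.6 * 1.02^1 ≈ 1.63
i=2: S_2 = 1.6 * 1.02^2 ≈ 1.66
i=3: S_3 = 1.6 * 1.02^3 ≈ 1.7
i=4: S_4 = 1.6 * 1.02^4 ≈ 1.73
The first 5 terms are: [1.6, 1.63, 1.66, 1.7, 1.73]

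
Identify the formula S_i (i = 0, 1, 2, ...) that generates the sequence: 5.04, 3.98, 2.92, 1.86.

Check differences: 3.98 - 5.04 = -1.06
2.92 - 3.98 = -1.06
Common difference d = -1.06.
First term a = 5.04.
Formula: S_i = 5.04 - 1.06*i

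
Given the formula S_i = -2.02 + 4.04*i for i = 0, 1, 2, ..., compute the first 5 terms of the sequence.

This is an arithmetic sequence.
i=0: S_0 = -2.02 + 4.04*0 = -2.02
i=1: S_1 = -2.02 + 4.04*1 = 2.02
i=2: S_2 = -2.02 + 4.04*2 = 6.06
i=3: S_3 = -2.02 + 4.04*3 = 10.1
i=4: S_4 = -2.02 + 4.04*4 = 14.14
The first 5 terms are: [-2.02, 2.02, 6.06, 10.1, 14.14]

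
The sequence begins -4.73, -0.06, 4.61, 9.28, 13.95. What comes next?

Differences: -0.06 - -4.73 = 4.67
This is an arithmetic sequence with common difference d = 4.67.
Next term = 13.95 + 4.67 = 18.62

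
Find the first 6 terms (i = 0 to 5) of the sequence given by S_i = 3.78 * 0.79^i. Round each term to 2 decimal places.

This is a geometric sequence.
i=0: S_0 = 3.78 * 0.79^0 = 3.78
i=1: S_1 = 3.78 * 0.79^1 ≈ 2.99
i=2: S_2 = 3.78 * 0.79^2 ≈ 2.36
i=3: S_3 = 3.78 * 0.79^3 ≈ 1.86
i=4: S_4 = 3.78 * 0.79^4 ≈ 1.47
i=5: S_5 = 3.78 * 0.79^5 ≈ 1.16
The first 6 terms are: [3.78, 2.99, 2.36, 1.86, 1.47, 1.16]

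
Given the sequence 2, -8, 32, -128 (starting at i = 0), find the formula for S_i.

Check ratios: -8 / 2 = -4.0
Common ratio r = -4.
First term a = 2.
Formula: S_i = 2 * (-4)^i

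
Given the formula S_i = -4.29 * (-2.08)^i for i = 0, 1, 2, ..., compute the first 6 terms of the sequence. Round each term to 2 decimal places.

This is a geometric sequence.
i=0: S_0 = -4.29 * (-2.08)^0 = -4.29
i=1: S_1 = -4.29 * (-2.08)^1 ≈ 8.92
i=2: S_2 = -4.29 * (-2.08)^2 ≈ -18.56
i=3: S_3 = -4.29 * (-2.08)^3 ≈ 38.61
i=4: S_4 = -4.29 * (-2.08)^4 ≈ -80.3
i=5: S_5 = -4.29 * (-2.08)^5 ≈ 167.02
The first 6 terms are: [-4.29, 8.92, -18.56, 38.61, -80.3, 167.02]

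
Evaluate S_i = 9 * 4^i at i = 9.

S_9 = 9 * 4^9 = 9 * 262144 = 2359296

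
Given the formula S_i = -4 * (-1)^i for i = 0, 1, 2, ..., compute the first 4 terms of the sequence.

This is a geometric sequence.
i=0: S_0 = -4 * (-1)^0 = -4
i=1: S_1 = -4 * (-1)^1 = 4
i=2: S_2 = -4 * (-1)^2 = -4
i=3: S_3 = -4 * (-1)^3 = 4
The first 4 terms are: [-4, 4, -4, 4]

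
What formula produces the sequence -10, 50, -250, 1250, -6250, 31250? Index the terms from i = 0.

Check ratios: 50 / -10 = -5.0
Common ratio r = -5.
First term a = -10.
Formula: S_i = -10 * (-5)^i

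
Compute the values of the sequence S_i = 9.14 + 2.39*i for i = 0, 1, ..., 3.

This is an arithmetic sequence.
i=0: S_0 = 9.14 + 2.39*0 = 9.14
i=1: S_1 = 9.14 + 2.39*1 = 11.53
i=2: S_2 = 9.14 + 2.39*2 = 13.92
i=3: S_3 = 9.14 + 2.39*3 = 16.31
The first 4 terms are: [9.14, 11.53, 13.92, 16.31]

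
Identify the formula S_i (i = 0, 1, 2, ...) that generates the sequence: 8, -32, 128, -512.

Check ratios: -32 / 8 = -4.0
Common ratio r = -4.
First term a = 8.
Formula: S_i = 8 * (-4)^i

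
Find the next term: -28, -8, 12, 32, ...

Differences: -8 - -28 = 20
This is an arithmetic sequence with common difference d = 20.
Next term = 32 + 20 = 52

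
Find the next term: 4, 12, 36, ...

Ratios: 12 / 4 = 3.0
This is a geometric sequence with common ratio r = 3.
Next term = 36 * 3 = 108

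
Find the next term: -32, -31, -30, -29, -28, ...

Differences: -31 - -32 = 1
This is an arithmetic sequence with common difference d = 1.
Next term = -28 + 1 = -27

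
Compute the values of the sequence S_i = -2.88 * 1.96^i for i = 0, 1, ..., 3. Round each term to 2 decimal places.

This is a geometric sequence.
i=0: S_0 = -2.88 * 1.96^0 = -2.88
i=1: S_1 = -2.88 * 1.96^1 ≈ -5.64
i=2: S_2 = -2.88 * 1.96^2 ≈ -11.06
i=3: S_3 = -2.88 * 1.96^3 ≈ -21.69
The first 4 terms are: [-2.88, -5.64, -11.06, -21.69]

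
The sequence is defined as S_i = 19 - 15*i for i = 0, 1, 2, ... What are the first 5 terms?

This is an arithmetic sequence.
i=0: S_0 = 19 + -15*0 = 19
i=1: S_1 = 19 + -15*1 = 4
i=2: S_2 = 19 + -15*2 = -11
i=3: S_3 = 19 + -15*3 = -26
i=4: S_4 = 19 + -15*4 = -41
The first 5 terms are: [19, 4, -11, -26, -41]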